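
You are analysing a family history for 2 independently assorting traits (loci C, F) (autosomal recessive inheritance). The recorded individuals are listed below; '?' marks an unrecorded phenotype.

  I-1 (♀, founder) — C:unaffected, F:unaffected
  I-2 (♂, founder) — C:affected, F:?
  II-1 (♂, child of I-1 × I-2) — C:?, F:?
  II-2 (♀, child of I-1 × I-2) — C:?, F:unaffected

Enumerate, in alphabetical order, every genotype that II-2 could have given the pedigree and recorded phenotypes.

II-2 ∈ {Cc FF, Cc Ff, cc FF, cc Ff}

C/I-1 un ·: CC|Cc
C/I-2 aff ·: cc
C/II-1 ? I-1×I-2: Cc|cc
C/II-2 ? I-1×I-2: Cc|cc
⇒ C over [I-1,I-2,II-1,II-2]: 5 consistent
F/I-1 un ·: FF|Ff
F/I-2 ? ·: FF|Ff|ff
F/II-1 ? I-1×I-2: FF|Ff|ff
F/II-2 un I-1×I-2: FF|Ff
⇒ F over [I-1,I-2,II-1,II-2]: 18 consistent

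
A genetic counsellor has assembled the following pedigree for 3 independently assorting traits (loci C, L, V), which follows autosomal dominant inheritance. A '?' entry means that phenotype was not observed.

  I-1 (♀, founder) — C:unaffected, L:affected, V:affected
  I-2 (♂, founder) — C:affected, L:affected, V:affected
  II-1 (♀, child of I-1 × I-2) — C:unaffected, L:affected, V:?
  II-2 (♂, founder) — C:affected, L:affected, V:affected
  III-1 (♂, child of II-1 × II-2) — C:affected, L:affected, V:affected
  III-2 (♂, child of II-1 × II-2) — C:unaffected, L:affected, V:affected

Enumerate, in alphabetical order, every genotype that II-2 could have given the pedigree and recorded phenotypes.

II-2 ∈ {Cc LL VV, Cc LL Vv, Cc Ll VV, Cc Ll Vv}

C/I-1 un ·: cc
C/I-2 aff ·: Cc
C/II-1 un I-1×I-2: cc
C/II-2 aff ·: Cc
C/III-1 aff II-1×II-2: Cc
C/III-2 un II-1×II-2: cc
⇒ C over [I-1,I-2,II-1,II-2,III-1,III-2]: 1 consistent
L/I-1 aff ·: Ll|LL
L/I-2 aff ·: Ll|LL
L/II-1 aff I-1×I-2: Ll|LL
L/II-2 aff ·: Ll|LL
L/III-1 aff II-1×II-2: Ll|LL
L/III-2 aff II-1×II-2: Ll|LL
⇒ L over [I-1,I-2,II-1,II-2,III-1,III-2]: 44 consistent
V/I-1 aff ·: Vv|VV
V/I-2 aff ·: Vv|VV
V/II-1 ? I-1×I-2: vv|Vv|VV
V/II-2 aff ·: Vv|VV
V/III-1 aff II-1×II-2: Vv|VV
V/III-2 aff II-1×II-2: Vv|VV
⇒ V over [I-1,I-2,II-1,II-2,III-1,III-2]: 46 consistent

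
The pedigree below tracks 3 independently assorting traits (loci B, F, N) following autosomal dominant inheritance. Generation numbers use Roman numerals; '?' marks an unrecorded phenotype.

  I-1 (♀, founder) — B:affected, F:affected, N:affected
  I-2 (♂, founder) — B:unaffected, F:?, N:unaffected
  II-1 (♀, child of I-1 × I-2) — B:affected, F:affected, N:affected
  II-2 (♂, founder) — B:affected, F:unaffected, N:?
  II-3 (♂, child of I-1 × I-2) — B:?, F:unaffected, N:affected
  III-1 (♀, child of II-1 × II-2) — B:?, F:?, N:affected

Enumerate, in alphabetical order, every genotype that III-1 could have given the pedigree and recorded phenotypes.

B/I-1 aff ·: Bb|BB
B/I-2 un ·: bb
B/II-1 aff I-1×I-2: Bb
B/II-2 aff ·: Bb|BB
B/II-3 ? I-1×I-2: bb|Bb
B/III-1 ? II-1×II-2: bb|Bb|BB
⇒ B over [I-1,I-2,II-1,II-2,II-3,III-1]: 15 consistent
F/I-1 aff ·: Ff
F/I-2 ? ·: ff|Ff
F/II-1 aff I-1×I-2: Ff|FF
F/II-2 un ·: ff
F/II-3 un I-1×I-2: ff
F/III-1 ? II-1×II-2: ff|Ff
⇒ F over [I-1,I-2,II-1,II-2,II-3,III-1]: 5 consistent
N/I-1 aff ·: Nn|NN
N/I-2 un ·: nn
N/II-1 aff I-1×I-2: Nn
N/II-2 ? ·: nn|Nn|NN
N/II-3 aff I-1×I-2: Nn
N/III-1 aff II-1×II-2: Nn|NN
⇒ N over [I-1,I-2,II-1,II-2,II-3,III-1]: 10 consistent

III-1 ∈ {BB Ff NN, BB Ff Nn, BB ff NN, BB ff Nn, Bb Ff NN, Bb Ff Nn, Bb ff NN, Bb ff Nn, bb Ff NN, bb Ff Nn, bb ff NN, bb ff Nn}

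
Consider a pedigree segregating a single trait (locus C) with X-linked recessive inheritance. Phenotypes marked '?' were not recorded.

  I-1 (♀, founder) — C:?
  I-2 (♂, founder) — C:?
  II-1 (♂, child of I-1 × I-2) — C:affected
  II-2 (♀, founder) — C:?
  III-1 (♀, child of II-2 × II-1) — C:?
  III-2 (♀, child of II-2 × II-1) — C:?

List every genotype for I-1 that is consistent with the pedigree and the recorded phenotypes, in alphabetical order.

I-1 ∈ {X^CX^c, X^cX^c}

C/I-1 ? ·: X^CX^c|X^cX^c
C/I-2 ? ·: X^CY|X^cY
C/II-1 aff I-1×I-2: X^cY
C/II-2 ? ·: X^CX^C|X^CX^c|X^cX^c
C/III-1 ? II-2×II-1: X^CX^c|X^cX^c
C/III-2 ? II-2×II-1: X^CX^c|X^cX^c
⇒ C over [I-1,I-2,II-1,II-2,III-1,III-2]: 24 consistent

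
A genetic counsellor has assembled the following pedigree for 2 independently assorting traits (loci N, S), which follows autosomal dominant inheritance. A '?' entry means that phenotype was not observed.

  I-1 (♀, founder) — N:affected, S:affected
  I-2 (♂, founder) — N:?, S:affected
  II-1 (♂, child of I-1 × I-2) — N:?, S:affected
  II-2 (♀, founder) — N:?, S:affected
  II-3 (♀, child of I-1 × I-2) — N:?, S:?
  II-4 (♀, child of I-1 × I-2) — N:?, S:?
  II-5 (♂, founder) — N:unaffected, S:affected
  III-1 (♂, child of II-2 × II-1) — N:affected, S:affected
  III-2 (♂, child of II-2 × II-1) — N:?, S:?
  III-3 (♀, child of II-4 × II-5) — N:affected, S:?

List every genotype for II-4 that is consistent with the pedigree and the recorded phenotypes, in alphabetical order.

II-4 ∈ {NN SS, NN Ss, NN ss, Nn SS, Nn Ss, Nn ss}

N/I-1 aff ·: Nn|NN
N/I-2 ? ·: nn|Nn|NN
N/II-1 ? I-1×I-2: nn|Nn|NN
N/II-2 ? ·: nn|Nn|NN
N/II-3 ? I-1×I-2: nn|Nn|NN
N/II-4 ? I-1×I-2: Nn|NN
N/II-5 un ·: nn
N/III-1 aff II-2×II-1: Nn|NN
N/III-2 ? II-2×II-1: nn|Nn|NN
N/III-3 aff II-4×II-5: Nn
⇒ N over [I-1,I-2,II-1,II-2,II-3,II-4,II-5,III-1,III-2,III-3]: 318 consistent
S/I-1 aff ·: Ss|SS
S/I-2 aff ·: Ss|SS
S/II-1 aff I-1×I-2: Ss|SS
S/II-2 aff ·: Ss|SS
S/II-3 ? I-1×I-2: ss|Ss|SS
S/II-4 ? I-1×I-2: ss|Ss|SS
S/II-5 aff ·: Ss|SS
S/III-1 aff II-2×II-1: Ss|SS
S/III-2 ? II-2×II-1: ss|Ss|SS
S/III-3 ? II-4×II-5: ss|Ss|SS
⇒ S over [I-1,I-2,II-1,II-2,II-3,II-4,II-5,III-1,III-2,III-3]: 990 consistent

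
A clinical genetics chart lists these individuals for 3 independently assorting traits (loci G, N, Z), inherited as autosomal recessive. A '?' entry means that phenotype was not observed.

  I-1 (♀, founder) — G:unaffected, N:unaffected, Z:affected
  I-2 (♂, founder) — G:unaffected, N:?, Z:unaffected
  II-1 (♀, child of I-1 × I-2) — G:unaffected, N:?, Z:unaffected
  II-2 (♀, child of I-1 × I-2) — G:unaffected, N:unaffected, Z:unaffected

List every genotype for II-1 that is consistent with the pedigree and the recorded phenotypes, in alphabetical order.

II-1 ∈ {GG NN Zz, GG Nn Zz, GG nn Zz, Gg NN Zz, Gg Nn Zz, Gg nn Zz}

G/I-1 un ·: GG|Gg
G/I-2 un ·: GG|Gg
G/II-1 un I-1×I-2: GG|Gg
G/II-2 un I-1×I-2: GG|Gg
⇒ G over [I-1,I-2,II-1,II-2]: 13 consistent
N/I-1 un ·: NN|Nn
N/I-2 ? ·: NN|Nn|nn
N/II-1 ? I-1×I-2: NN|Nn|nn
N/II-2 un I-1×I-2: NN|Nn
⇒ N over [I-1,I-2,II-1,II-2]: 18 consistent
Z/I-1 aff ·: zz
Z/I-2 un ·: ZZ|Zz
Z/II-1 un I-1×I-2: Zz
Z/II-2 un I-1×I-2: Zz
⇒ Z over [I-1,I-2,II-1,II-2]: 2 consistent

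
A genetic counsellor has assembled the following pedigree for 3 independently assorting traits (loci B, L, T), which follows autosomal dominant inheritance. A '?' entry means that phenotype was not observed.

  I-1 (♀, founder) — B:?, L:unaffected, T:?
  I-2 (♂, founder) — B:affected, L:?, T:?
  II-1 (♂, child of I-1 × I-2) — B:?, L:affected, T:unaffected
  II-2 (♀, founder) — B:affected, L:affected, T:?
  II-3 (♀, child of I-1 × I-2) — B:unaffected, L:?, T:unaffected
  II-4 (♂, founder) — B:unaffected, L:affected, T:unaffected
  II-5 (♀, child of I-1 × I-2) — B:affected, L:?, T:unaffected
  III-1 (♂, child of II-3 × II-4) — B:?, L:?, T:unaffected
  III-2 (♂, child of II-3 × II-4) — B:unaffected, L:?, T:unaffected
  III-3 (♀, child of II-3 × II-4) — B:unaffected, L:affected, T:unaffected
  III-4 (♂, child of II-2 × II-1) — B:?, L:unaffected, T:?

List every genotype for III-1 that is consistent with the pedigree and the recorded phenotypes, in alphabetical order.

B/I-1 ? ·: bb|Bb
B/I-2 aff ·: Bb
B/II-1 ? I-1×I-2: bb|Bb|BB
B/II-2 aff ·: Bb|BB
B/II-3 un I-1×I-2: bb
B/II-4 un ·: bb
B/II-5 aff I-1×I-2: Bb|BB
B/III-1 ? II-3×II-4: bb
B/III-2 un II-3×II-4: bb
B/III-3 un II-3×II-4: bb
B/III-4 ? II-2×II-1: bb|Bb|BB
⇒ B over [I-1,I-2,II-1,II-2,II-3,II-4,II-5,III-1,III-2,III-3,III-4]: 30 consistent
L/I-1 un ·: ll
L/I-2 ? ·: Ll|LL
L/II-1 aff I-1×I-2: Ll
L/II-2 aff ·: Ll
L/II-3 ? I-1×I-2: ll|Ll
L/II-4 aff ·: Ll|LL
L/II-5 ? I-1×I-2: ll|Ll
L/III-1 ? II-3×II-4: ll|Ll|LL
L/III-2 ? II-3×II-4: ll|Ll|LL
L/III-3 aff II-3×II-4: Ll|LL
L/III-4 un II-2×II-1: ll
⇒ L over [I-1,I-2,II-1,II-2,II-3,II-4,II-5,III-1,III-2,III-3,III-4]: 88 consistent
T/I-1 ? ·: tt|Tt
T/I-2 ? ·: tt|Tt
T/II-1 un I-1×I-2: tt
T/II-2 ? ·: tt|Tt|TT
T/II-3 un I-1×I-2: tt
T/II-4 un ·: tt
T/II-5 un I-1×I-2: tt
T/III-1 un II-3×II-4: tt
T/III-2 un II-3×II-4: tt
T/III-3 un II-3×II-4: tt
T/III-4 ? II-2×II-1: tt|Tt
⇒ T over [I-1,I-2,II-1,II-2,II-3,II-4,II-5,III-1,III-2,III-3,III-4]: 16 consistent

III-1 ∈ {bb LL tt, bb Ll tt, bb ll tt}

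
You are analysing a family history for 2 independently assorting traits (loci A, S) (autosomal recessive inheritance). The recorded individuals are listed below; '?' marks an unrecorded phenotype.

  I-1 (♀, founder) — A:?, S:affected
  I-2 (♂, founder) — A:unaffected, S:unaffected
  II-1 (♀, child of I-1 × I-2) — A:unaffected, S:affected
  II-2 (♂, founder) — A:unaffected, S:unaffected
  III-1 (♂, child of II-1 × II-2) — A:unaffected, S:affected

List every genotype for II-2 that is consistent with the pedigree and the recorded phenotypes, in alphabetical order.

A/I-1 ? ·: AA|Aa|aa
A/I-2 un ·: AA|Aa
A/II-1 un I-1×I-2: AA|Aa
A/II-2 un ·: AA|Aa
A/III-1 un II-1×II-2: AA|Aa
⇒ A over [I-1,I-2,II-1,II-2,III-1]: 32 consistent
S/I-1 aff ·: ss
S/I-2 un ·: Ss
S/II-1 aff I-1×I-2: ss
S/II-2 un ·: Ss
S/III-1 aff II-1×II-2: ss
⇒ S over [I-1,I-2,II-1,II-2,III-1]: 1 consistent

II-2 ∈ {AA Ss, Aa Ss}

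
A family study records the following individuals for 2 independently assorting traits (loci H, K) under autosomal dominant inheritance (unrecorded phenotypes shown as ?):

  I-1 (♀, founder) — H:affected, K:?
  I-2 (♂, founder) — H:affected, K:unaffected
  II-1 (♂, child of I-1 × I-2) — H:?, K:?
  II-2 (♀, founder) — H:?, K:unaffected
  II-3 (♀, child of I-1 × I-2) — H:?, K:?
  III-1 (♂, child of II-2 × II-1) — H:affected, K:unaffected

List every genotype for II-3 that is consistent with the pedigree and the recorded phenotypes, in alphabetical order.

II-3 ∈ {HH Kk, HH kk, Hh Kk, Hh kk, hh Kk, hh kk}

H/I-1 aff ·: Hh|HH
H/I-2 aff ·: Hh|HH
H/II-1 ? I-1×I-2: hh|Hh|HH
H/II-2 ? ·: hh|Hh|HH
H/II-3 ? I-1×I-2: hh|Hh|HH
H/III-1 aff II-2×II-1: Hh|HH
⇒ H over [I-1,I-2,II-1,II-2,II-3,III-1]: 73 consistent
K/I-1 ? ·: kk|Kk|KK
K/I-2 un ·: kk
K/II-1 ? I-1×I-2: kk|Kk
K/II-2 un ·: kk
K/II-3 ? I-1×I-2: kk|Kk
K/III-1 un II-2×II-1: kk
⇒ K over [I-1,I-2,II-1,II-2,II-3,III-1]: 6 consistent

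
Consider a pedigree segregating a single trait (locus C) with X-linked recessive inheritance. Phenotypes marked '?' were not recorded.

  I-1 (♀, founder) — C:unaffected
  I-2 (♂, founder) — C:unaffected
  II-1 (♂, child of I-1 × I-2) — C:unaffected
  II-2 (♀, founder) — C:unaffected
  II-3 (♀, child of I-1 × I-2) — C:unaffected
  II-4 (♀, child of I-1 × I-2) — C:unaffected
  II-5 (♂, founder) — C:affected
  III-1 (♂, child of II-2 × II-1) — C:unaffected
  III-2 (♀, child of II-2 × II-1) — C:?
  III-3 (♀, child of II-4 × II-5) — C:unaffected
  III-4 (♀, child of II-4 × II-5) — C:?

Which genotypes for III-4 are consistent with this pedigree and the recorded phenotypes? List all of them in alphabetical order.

C/I-1 un ·: X^CX^C|X^CX^c
C/I-2 un ·: X^CY
C/II-1 un I-1×I-2: X^CY
C/II-2 un ·: X^CX^C|X^CX^c
C/II-3 un I-1×I-2: X^CX^C|X^CX^c
C/II-4 un I-1×I-2: X^CX^C|X^CX^c
C/II-5 aff ·: X^cY
C/III-1 un II-2×II-1: X^CY
C/III-2 ? II-2×II-1: X^CX^C|X^CX^c
C/III-3 un II-4×II-5: X^CX^c
C/III-4 ? II-4×II-5: X^CX^c|X^cX^c
⇒ C over [I-1,I-2,II-1,II-2,II-3,II-4,II-5,III-1,III-2,III-3,III-4]: 21 consistent

III-4 ∈ {X^CX^c, X^cX^c}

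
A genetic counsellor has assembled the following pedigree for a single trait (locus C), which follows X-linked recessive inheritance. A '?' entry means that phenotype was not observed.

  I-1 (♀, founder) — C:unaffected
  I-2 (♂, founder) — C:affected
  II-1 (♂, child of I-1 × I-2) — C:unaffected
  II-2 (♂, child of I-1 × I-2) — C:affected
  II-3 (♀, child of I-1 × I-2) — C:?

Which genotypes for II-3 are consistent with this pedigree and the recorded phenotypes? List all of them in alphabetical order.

C/I-1 un ·: X^CX^c
C/I-2 aff ·: X^cY
C/II-1 un I-1×I-2: X^CY
C/II-2 aff I-1×I-2: X^cY
C/II-3 ? I-1×I-2: X^CX^c|X^cX^c
⇒ C over [I-1,I-2,II-1,II-2,II-3]: 2 consistent

II-3 ∈ {X^CX^c, X^cX^c}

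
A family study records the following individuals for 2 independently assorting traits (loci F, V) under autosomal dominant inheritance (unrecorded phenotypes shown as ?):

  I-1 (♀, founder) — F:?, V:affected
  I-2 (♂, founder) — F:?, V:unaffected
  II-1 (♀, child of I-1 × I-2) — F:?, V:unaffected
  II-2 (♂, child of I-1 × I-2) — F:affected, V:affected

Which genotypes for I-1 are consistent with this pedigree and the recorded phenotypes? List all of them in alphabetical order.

I-1 ∈ {FF Vv, Ff Vv, ff Vv}

F/I-1 ? ·: ff|Ff|FF
F/I-2 ? ·: ff|Ff|FF
F/II-1 ? I-1×I-2: ff|Ff|FF
F/II-2 aff I-1×I-2: Ff|FF
⇒ F over [I-1,I-2,II-1,II-2]: 21 consistent
V/I-1 aff ·: Vv
V/I-2 un ·: vv
V/II-1 un I-1×I-2: vv
V/II-2 aff I-1×I-2: Vv
⇒ V over [I-1,I-2,II-1,II-2]: 1 consistent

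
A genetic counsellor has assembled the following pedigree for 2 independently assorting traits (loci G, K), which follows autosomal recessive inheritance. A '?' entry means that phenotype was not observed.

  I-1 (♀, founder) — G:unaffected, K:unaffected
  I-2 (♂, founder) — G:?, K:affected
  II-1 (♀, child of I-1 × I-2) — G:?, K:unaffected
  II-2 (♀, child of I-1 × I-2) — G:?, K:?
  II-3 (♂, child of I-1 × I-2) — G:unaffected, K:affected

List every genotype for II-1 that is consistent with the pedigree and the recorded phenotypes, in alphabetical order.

G/I-1 un ·: GG|Gg
G/I-2 ? ·: GG|Gg|gg
G/II-1 ? I-1×I-2: GG|Gg|gg
G/II-2 ? I-1×I-2: GG|Gg|gg
G/II-3 un I-1×I-2: GG|Gg
⇒ G over [I-1,I-2,II-1,II-2,II-3]: 40 consistent
K/I-1 un ·: Kk
K/I-2 aff ·: kk
K/II-1 un I-1×I-2: Kk
K/II-2 ? I-1×I-2: Kk|kk
K/II-3 aff I-1×I-2: kk
⇒ K over [I-1,I-2,II-1,II-2,II-3]: 2 consistent

II-1 ∈ {GG Kk, Gg Kk, gg Kk}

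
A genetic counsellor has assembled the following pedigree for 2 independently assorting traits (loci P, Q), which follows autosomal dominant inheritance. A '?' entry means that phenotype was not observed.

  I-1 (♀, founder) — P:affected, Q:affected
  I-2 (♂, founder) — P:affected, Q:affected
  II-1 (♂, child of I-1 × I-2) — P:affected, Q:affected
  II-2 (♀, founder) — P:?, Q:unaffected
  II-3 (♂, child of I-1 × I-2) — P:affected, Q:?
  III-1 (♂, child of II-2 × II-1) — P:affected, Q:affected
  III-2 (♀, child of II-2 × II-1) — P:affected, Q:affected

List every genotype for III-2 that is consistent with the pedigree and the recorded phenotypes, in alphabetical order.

III-2 ∈ {PP Qq, Pp Qq}

P/I-1 aff ·: Pp|PP
P/I-2 aff ·: Pp|PP
P/II-1 aff I-1×I-2: Pp|PP
P/II-2 ? ·: pp|Pp|PP
P/II-3 aff I-1×I-2: Pp|PP
P/III-1 aff II-2×II-1: Pp|PP
P/III-2 aff II-2×II-1: Pp|PP
⇒ P over [I-1,I-2,II-1,II-2,II-3,III-1,III-2]: 96 consistent
Q/I-1 aff ·: Qq|QQ
Q/I-2 aff ·: Qq|QQ
Q/II-1 aff I-1×I-2: Qq|QQ
Q/II-2 un ·: qq
Q/II-3 ? I-1×I-2: qq|Qq|QQ
Q/III-1 aff II-2×II-1: Qq
Q/III-2 aff II-2×II-1: Qq
⇒ Q over [I-1,I-2,II-1,II-2,II-3,III-1,III-2]: 15 consistent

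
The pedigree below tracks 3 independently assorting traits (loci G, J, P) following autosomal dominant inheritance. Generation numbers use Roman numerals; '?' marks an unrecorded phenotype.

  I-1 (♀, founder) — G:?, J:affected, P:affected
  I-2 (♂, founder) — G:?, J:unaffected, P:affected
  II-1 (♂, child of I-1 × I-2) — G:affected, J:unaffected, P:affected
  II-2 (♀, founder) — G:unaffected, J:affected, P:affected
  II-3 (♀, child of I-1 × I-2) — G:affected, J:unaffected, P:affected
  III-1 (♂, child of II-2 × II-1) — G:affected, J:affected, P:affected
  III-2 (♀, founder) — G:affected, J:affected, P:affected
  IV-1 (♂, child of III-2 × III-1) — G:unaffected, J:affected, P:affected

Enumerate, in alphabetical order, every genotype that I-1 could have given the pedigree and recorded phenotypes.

I-1 ∈ {GG Jj PP, GG Jj Pp, Gg Jj PP, Gg Jj Pp, gg Jj PP, gg Jj Pp}

G/I-1 ? ·: gg|Gg|GG
G/I-2 ? ·: gg|Gg|GG
G/II-1 aff I-1×I-2: Gg|GG
G/II-2 un ·: gg
G/II-3 aff I-1×I-2: Gg|GG
G/III-1 aff II-2×II-1: Gg
G/III-2 aff ·: Gg
G/IV-1 un III-2×III-1: gg
⇒ G over [I-1,I-2,II-1,II-2,II-3,III-1,III-2,IV-1]: 17 consistent
J/I-1 aff ·: Jj
J/I-2 un ·: jj
J/II-1 un I-1×I-2: jj
J/II-2 aff ·: Jj|JJ
J/II-3 un I-1×I-2: jj
J/III-1 aff II-2×II-1: Jj
J/III-2 aff ·: Jj|JJ
J/IV-1 aff III-2×III-1: Jj|JJ
⇒ J over [I-1,I-2,II-1,II-2,II-3,III-1,III-2,IV-1]: 8 consistent
P/I-1 aff ·: Pp|PP
P/I-2 aff ·: Pp|PP
P/II-1 aff I-1×I-2: Pp|PP
P/II-2 aff ·: Pp|PP
P/II-3 aff I-1×I-2: Pp|PP
P/III-1 aff II-2×II-1: Pp|PP
P/III-2 aff ·: Pp|PP
P/IV-1 aff III-2×III-1: Pp|PP
⇒ P over [I-1,I-2,II-1,II-2,II-3,III-1,III-2,IV-1]: 154 consistent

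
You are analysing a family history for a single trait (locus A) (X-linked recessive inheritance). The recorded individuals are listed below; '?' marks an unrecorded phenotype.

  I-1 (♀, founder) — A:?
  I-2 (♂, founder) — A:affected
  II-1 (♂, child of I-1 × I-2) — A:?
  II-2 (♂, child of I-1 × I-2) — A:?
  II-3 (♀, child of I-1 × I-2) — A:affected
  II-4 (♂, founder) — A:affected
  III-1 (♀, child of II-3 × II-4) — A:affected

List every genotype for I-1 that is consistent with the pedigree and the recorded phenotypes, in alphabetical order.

A/I-1 ? ·: X^AX^a|X^aX^a
A/I-2 aff ·: X^aY
A/II-1 ? I-1×I-2: X^AY|X^aY
A/II-2 ? I-1×I-2: X^AY|X^aY
A/II-3 aff I-1×I-2: X^aX^a
A/II-4 aff ·: X^aY
A/III-1 aff II-3×II-4: X^aX^a
⇒ A over [I-1,I-2,II-1,II-2,II-3,II-4,III-1]: 5 consistent

I-1 ∈ {X^AX^a, X^aX^a}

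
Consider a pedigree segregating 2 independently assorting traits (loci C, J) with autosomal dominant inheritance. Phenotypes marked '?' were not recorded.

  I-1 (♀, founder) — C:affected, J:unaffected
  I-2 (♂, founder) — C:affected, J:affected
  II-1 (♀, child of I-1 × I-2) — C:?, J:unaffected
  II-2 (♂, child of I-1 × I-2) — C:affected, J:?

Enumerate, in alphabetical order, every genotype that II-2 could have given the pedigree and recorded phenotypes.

II-2 ∈ {CC Jj, CC jj, Cc Jj, Cc jj}

C/I-1 aff ·: Cc|CC
C/I-2 aff ·: Cc|CC
C/II-1 ? I-1×I-2: cc|Cc|CC
C/II-2 aff I-1×I-2: Cc|CC
⇒ C over [I-1,I-2,II-1,II-2]: 15 consistent
J/I-1 un ·: jj
J/I-2 aff ·: Jj
J/II-1 un I-1×I-2: jj
J/II-2 ? I-1×I-2: jj|Jj
⇒ J over [I-1,I-2,II-1,II-2]: 2 consistent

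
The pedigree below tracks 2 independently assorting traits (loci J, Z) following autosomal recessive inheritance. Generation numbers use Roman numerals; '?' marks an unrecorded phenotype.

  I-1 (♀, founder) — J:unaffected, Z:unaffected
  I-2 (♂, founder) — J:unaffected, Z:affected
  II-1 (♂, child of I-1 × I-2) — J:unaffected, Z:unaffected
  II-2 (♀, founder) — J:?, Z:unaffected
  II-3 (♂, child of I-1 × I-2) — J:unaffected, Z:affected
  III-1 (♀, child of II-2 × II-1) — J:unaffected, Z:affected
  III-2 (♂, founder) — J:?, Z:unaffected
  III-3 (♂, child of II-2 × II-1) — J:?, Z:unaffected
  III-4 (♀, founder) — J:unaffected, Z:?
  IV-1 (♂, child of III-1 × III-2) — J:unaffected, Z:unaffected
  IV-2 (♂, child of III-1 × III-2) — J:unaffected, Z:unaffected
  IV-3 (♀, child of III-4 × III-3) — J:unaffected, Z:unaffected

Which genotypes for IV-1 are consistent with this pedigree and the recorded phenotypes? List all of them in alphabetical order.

IV-1 ∈ {JJ Zz, Jj Zz}

J/I-1 un ·: JJ|Jj
J/I-2 un ·: JJ|Jj
J/II-1 un I-1×I-2: JJ|Jj
J/II-2 ? ·: JJ|Jj|jj
J/II-3 un I-1×I-2: JJ|Jj
J/III-1 un II-2×II-1: JJ|Jj
J/III-2 ? ·: JJ|Jj|jj
J/III-3 ? II-2×II-1: JJ|Jj|jj
J/III-4 un ·: JJ|Jj
J/IV-1 un III-1×III-2: JJ|Jj
J/IV-2 un III-1×III-2: JJ|Jj
J/IV-3 un III-4×III-3: JJ|Jj
⇒ J over [I-1,I-2,II-1,II-2,II-3,III-1,III-2,III-3,III-4,IV-1,IV-2,IV-3]: 2877 consistent
Z/I-1 un ·: Zz
Z/I-2 aff ·: zz
Z/II-1 un I-1×I-2: Zz
Z/II-2 un ·: Zz
Z/II-3 aff I-1×I-2: zz
Z/III-1 aff II-2×II-1: zz
Z/III-2 un ·: ZZ|Zz
Z/III-3 un II-2×II-1: ZZ|Zz
Z/III-4 ? ·: ZZ|Zz|zz
Z/IV-1 un III-1×III-2: Zz
Z/IV-2 un III-1×III-2: Zz
Z/IV-3 un III-4×III-3: ZZ|Zz
⇒ Z over [I-1,I-2,II-1,II-2,II-3,III-1,III-2,III-3,III-4,IV-1,IV-2,IV-3]: 18 consistent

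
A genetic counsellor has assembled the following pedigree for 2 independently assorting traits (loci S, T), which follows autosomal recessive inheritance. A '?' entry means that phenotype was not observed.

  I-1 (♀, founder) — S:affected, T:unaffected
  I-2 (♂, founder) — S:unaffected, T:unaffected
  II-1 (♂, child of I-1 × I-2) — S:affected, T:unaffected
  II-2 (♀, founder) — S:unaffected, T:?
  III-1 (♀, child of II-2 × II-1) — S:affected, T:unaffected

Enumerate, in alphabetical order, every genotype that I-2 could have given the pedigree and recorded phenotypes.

I-2 ∈ {Ss TT, Ss Tt}

S/I-1 aff ·: ss
S/I-2 un ·: Ss
S/II-1 aff I-1×I-2: ss
S/II-2 un ·: Ss
S/III-1 aff II-2×II-1: ss
⇒ S over [I-1,I-2,II-1,II-2,III-1]: 1 consistent
T/I-1 un ·: TT|Tt
T/I-2 un ·: TT|Tt
T/II-1 un I-1×I-2: TT|Tt
T/II-2 ? ·: TT|Tt|tt
T/III-1 un II-2×II-1: TT|Tt
⇒ T over [I-1,I-2,II-1,II-2,III-1]: 31 consistent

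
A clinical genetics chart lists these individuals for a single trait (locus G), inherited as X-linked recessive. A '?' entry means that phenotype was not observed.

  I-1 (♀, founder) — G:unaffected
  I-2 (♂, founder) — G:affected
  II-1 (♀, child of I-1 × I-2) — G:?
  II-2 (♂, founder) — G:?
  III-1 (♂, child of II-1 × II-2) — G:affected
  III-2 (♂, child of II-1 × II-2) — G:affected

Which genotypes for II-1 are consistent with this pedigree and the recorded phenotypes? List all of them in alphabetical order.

II-1 ∈ {X^GX^g, X^gX^g}

G/I-1 un ·: X^GX^G|X^GX^g
G/I-2 aff ·: X^gY
G/II-1 ? I-1×I-2: X^GX^g|X^gX^g
G/II-2 ? ·: X^GY|X^gY
G/III-1 aff II-1×II-2: X^gY
G/III-2 aff II-1×II-2: X^gY
⇒ G over [I-1,I-2,II-1,II-2,III-1,III-2]: 6 consistent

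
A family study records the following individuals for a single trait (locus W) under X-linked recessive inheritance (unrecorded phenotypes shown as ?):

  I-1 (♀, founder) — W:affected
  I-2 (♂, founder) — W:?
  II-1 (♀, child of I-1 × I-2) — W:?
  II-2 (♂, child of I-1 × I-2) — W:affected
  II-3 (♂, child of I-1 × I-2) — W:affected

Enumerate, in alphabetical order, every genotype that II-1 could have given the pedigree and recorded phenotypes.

II-1 ∈ {X^WX^w, X^wX^w}

W/I-1 aff ·: X^wX^w
W/I-2 ? ·: X^WY|X^wY
W/II-1 ? I-1×I-2: X^WX^w|X^wX^w
W/II-2 aff I-1×I-2: X^wY
W/II-3 aff I-1×I-2: X^wY
⇒ W over [I-1,I-2,II-1,II-2,II-3]: 2 consistent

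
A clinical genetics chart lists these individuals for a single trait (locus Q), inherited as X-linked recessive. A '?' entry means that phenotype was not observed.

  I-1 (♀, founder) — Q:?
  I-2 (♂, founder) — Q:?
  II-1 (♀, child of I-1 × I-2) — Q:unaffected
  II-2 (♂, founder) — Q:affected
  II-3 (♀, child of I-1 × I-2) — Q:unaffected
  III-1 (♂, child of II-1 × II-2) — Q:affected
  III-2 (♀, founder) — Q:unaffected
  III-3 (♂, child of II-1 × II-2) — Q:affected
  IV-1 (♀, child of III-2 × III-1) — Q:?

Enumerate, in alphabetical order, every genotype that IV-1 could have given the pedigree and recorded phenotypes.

IV-1 ∈ {X^QX^q, X^qX^q}

Q/I-1 ? ·: X^QX^Q|X^QX^q|X^qX^q
Q/I-2 ? ·: X^QY|X^qY
Q/II-1 un I-1×I-2: X^QX^q
Q/II-2 aff ·: X^qY
Q/II-3 un I-1×I-2: X^QX^Q|X^QX^q
Q/III-1 aff II-1×II-2: X^qY
Q/III-2 un ·: X^QX^Q|X^QX^q
Q/III-3 aff II-1×II-2: X^qY
Q/IV-1 ? III-2×III-1: X^QX^q|X^qX^q
⇒ Q over [I-1,I-2,II-1,II-2,II-3,III-1,III-2,III-3,IV-1]: 15 consistent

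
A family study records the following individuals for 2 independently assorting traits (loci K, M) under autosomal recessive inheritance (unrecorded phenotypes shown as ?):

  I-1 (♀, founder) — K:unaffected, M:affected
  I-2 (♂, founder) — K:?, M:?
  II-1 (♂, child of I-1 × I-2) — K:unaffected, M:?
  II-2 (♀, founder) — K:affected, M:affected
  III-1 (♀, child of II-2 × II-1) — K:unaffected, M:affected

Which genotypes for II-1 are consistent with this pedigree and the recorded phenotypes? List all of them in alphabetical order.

II-1 ∈ {KK Mm, KK mm, Kk Mm, Kk mm}

K/I-1 un ·: KK|Kk
K/I-2 ? ·: KK|Kk|kk
K/II-1 un I-1×I-2: KK|Kk
K/II-2 aff ·: kk
K/III-1 un II-2×II-1: Kk
⇒ K over [I-1,I-2,II-1,II-2,III-1]: 9 consistent
M/I-1 aff ·: mm
M/I-2 ? ·: MM|Mm|mm
M/II-1 ? I-1×I-2: Mm|mm
M/II-2 aff ·: mm
M/III-1 aff II-2×II-1: mm
⇒ M over [I-1,I-2,II-1,II-2,III-1]: 4 consistent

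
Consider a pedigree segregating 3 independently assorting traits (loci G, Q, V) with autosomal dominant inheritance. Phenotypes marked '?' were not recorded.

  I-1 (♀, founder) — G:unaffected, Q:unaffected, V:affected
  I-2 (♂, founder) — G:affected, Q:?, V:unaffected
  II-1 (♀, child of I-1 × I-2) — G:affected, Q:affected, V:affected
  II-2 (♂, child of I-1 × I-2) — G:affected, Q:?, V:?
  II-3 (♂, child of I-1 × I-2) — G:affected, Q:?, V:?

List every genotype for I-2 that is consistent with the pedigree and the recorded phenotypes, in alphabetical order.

I-2 ∈ {GG QQ vv, GG Qq vv, Gg QQ vv, Gg Qq vv}

G/I-1 un ·: gg
G/I-2 aff ·: Gg|GG
G/II-1 aff I-1×I-2: Gg
G/II-2 aff I-1×I-2: Gg
G/II-3 aff I-1×I-2: Gg
⇒ G over [I-1,I-2,II-1,II-2,II-3]: 2 consistent
Q/I-1 un ·: qq
Q/I-2 ? ·: Qq|QQ
Q/II-1 aff I-1×I-2: Qq
Q/II-2 ? I-1×I-2: qq|Qq
Q/II-3 ? I-1×I-2: qq|Qq
⇒ Q over [I-1,I-2,II-1,II-2,II-3]: 5 consistent
V/I-1 aff ·: Vv|VV
V/I-2 un ·: vv
V/II-1 aff I-1×I-2: Vv
V/II-2 ? I-1×I-2: vv|Vv
V/II-3 ? I-1×I-2: vv|Vv
⇒ V over [I-1,I-2,II-1,II-2,II-3]: 5 consistent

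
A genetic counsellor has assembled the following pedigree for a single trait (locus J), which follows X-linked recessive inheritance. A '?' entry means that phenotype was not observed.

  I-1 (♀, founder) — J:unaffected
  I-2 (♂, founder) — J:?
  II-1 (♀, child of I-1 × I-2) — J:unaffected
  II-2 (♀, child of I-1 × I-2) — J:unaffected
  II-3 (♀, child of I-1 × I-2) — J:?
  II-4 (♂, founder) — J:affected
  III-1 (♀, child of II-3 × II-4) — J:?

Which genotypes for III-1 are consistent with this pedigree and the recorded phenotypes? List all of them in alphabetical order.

III-1 ∈ {X^JX^j, X^jX^j}

J/I-1 un ·: X^JX^J|X^JX^j
J/I-2 ? ·: X^JY|X^jY
J/II-1 un I-1×I-2: X^JX^J|X^JX^j
J/II-2 un I-1×I-2: X^JX^J|X^JX^j
J/II-3 ? I-1×I-2: X^JX^J|X^JX^j|X^jX^j
J/II-4 aff ·: X^jY
J/III-1 ? II-3×II-4: X^JX^j|X^jX^j
⇒ J over [I-1,I-2,II-1,II-2,II-3,II-4,III-1]: 18 consistent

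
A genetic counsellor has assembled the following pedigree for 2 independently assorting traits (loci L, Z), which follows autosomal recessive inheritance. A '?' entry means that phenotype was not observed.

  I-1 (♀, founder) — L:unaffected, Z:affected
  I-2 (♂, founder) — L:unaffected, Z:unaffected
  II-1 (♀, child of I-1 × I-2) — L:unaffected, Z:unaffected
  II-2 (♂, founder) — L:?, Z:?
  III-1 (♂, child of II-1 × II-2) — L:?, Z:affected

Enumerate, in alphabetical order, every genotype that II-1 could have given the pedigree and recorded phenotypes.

L/I-1 un ·: LL|Ll
L/I-2 un ·: LL|Ll
L/II-1 un I-1×I-2: LL|Ll
L/II-2 ? ·: LL|Ll|ll
L/III-1 ? II-1×II-2: LL|Ll|ll
⇒ L over [I-1,I-2,II-1,II-2,III-1]: 37 consistent
Z/I-1 aff ·: zz
Z/I-2 un ·: ZZ|Zz
Z/II-1 un I-1×I-2: Zz
Z/II-2 ? ·: Zz|zz
Z/III-1 aff II-1×II-2: zz
⇒ Z over [I-1,I-2,II-1,II-2,III-1]: 4 consistent

II-1 ∈ {LL Zz, Ll Zz}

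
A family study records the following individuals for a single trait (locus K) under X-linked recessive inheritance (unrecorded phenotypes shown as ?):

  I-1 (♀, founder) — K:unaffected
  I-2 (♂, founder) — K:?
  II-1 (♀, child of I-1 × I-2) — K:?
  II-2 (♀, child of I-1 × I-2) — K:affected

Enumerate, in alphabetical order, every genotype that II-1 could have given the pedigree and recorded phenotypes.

K/I-1 un ·: X^KX^k
K/I-2 ? ·: X^kY
K/II-1 ? I-1×I-2: X^KX^k|X^kX^k
K/II-2 aff I-1×I-2: X^kX^k
⇒ K over [I-1,I-2,II-1,II-2]: 2 consistent

II-1 ∈ {X^KX^k, X^kX^k}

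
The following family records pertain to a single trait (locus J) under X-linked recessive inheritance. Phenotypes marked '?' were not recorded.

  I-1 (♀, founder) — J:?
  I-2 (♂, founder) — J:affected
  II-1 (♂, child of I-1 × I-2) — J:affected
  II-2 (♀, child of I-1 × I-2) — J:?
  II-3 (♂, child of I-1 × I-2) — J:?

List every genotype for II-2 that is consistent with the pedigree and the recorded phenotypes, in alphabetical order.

II-2 ∈ {X^JX^j, X^jX^j}

J/I-1 ? ·: X^JX^j|X^jX^j
J/I-2 aff ·: X^jY
J/II-1 aff I-1×I-2: X^jY
J/II-2 ? I-1×I-2: X^JX^j|X^jX^j
J/II-3 ? I-1×I-2: X^JY|X^jY
⇒ J over [I-1,I-2,II-1,II-2,II-3]: 5 consistent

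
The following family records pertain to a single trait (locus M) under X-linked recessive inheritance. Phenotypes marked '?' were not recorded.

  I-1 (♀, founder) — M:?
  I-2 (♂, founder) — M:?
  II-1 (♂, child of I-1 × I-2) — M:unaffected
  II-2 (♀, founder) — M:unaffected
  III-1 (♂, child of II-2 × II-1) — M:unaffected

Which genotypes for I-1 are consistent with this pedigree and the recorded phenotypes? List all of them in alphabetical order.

M/I-1 ? ·: X^MX^M|X^MX^m
M/I-2 ? ·: X^MY|X^mY
M/II-1 un I-1×I-2: X^MY
M/II-2 un ·: X^MX^M|X^MX^m
M/III-1 un II-2×II-1: X^MY
⇒ M over [I-1,I-2,II-1,II-2,III-1]: 8 consistent

I-1 ∈ {X^MX^M, X^MX^m}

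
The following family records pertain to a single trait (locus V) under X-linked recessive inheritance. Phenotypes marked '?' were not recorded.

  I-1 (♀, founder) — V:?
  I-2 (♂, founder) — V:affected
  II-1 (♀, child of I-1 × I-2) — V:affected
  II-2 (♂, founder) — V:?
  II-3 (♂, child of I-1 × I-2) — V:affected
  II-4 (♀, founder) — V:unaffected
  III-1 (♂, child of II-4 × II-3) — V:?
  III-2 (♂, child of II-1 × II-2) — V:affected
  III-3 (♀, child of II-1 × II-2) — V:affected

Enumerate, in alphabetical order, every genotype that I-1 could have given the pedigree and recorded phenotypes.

I-1 ∈ {X^VX^v, X^vX^v}

V/I-1 ? ·: X^VX^v|X^vX^v
V/I-2 aff ·: X^vY
V/II-1 aff I-1×I-2: X^vX^v
V/II-2 ? ·: X^vY
V/II-3 aff I-1×I-2: X^vY
V/II-4 un ·: X^VX^V|X^VX^v
V/III-1 ? II-4×II-3: X^VY|X^vY
V/III-2 aff II-1×II-2: X^vY
V/III-3 aff II-1×II-2: X^vX^v
⇒ V over [I-1,I-2,II-1,II-2,II-3,II-4,III-1,III-2,III-3]: 6 consistent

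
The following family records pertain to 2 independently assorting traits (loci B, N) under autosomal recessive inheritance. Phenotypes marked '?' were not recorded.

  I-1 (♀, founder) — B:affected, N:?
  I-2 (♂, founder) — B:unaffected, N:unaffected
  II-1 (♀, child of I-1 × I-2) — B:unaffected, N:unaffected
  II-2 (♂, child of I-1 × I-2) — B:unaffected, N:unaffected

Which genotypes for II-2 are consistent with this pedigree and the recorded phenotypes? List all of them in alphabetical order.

B/I-1 aff ·: bb
B/I-2 un ·: BB|Bb
B/II-1 un I-1×I-2: Bb
B/II-2 un I-1×I-2: Bb
⇒ B over [I-1,I-2,II-1,II-2]: 2 consistent
N/I-1 ? ·: NN|Nn|nn
N/I-2 un ·: NN|Nn
N/II-1 un I-1×I-2: NN|Nn
N/II-2 un I-1×I-2: NN|Nn
⇒ N over [I-1,I-2,II-1,II-2]: 15 consistent

II-2 ∈ {Bb NN, Bb Nn}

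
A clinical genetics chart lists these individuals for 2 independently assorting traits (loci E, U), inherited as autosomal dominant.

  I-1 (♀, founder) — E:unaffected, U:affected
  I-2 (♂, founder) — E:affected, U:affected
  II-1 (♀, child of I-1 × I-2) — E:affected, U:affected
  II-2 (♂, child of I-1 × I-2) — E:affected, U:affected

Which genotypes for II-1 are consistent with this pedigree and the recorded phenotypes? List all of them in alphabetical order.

E/I-1 un ·: ee
E/I-2 aff ·: Ee|EE
E/II-1 aff I-1×I-2: Ee
E/II-2 aff I-1×I-2: Ee
⇒ E over [I-1,I-2,II-1,II-2]: 2 consistent
U/I-1 aff ·: Uu|UU
U/I-2 aff ·: Uu|UU
U/II-1 aff I-1×I-2: Uu|UU
U/II-2 aff I-1×I-2: Uu|UU
⇒ U over [I-1,I-2,II-1,II-2]: 13 consistent

II-1 ∈ {Ee UU, Ee Uu}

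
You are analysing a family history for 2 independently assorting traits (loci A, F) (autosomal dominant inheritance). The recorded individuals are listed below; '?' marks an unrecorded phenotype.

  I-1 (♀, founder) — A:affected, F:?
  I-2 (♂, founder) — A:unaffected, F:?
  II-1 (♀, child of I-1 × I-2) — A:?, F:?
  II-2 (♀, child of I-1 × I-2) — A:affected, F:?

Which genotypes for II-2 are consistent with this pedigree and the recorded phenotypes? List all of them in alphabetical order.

II-2 ∈ {Aa FF, Aa Ff, Aa ff}

A/I-1 aff ·: Aa|AA
A/I-2 un ·: aa
A/II-1 ? I-1×I-2: aa|Aa
A/II-2 aff I-1×I-2: Aa
⇒ A over [I-1,I-2,II-1,II-2]: 3 consistent
F/I-1 ? ·: ff|Ff|FF
F/I-2 ? ·: ff|Ff|FF
F/II-1 ? I-1×I-2: ff|Ff|FF
F/II-2 ? I-1×I-2: ff|Ff|FF
⇒ F over [I-1,I-2,II-1,II-2]: 29 consistent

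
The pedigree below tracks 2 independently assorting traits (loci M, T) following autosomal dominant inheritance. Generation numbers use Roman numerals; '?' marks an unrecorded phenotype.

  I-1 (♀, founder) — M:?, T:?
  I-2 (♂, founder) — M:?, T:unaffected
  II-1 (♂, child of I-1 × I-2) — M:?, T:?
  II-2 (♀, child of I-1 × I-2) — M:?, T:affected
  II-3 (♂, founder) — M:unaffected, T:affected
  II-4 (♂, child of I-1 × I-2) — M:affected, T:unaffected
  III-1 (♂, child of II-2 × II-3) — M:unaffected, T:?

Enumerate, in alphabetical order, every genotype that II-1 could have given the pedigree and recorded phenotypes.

II-1 ∈ {MM Tt, MM tt, Mm Tt, Mm tt, mm Tt, mm tt}

M/I-1 ? ·: mm|Mm|MM
M/I-2 ? ·: mm|Mm|MM
M/II-1 ? I-1×I-2: mm|Mm|MM
M/II-2 ? I-1×I-2: mm|Mm
M/II-3 un ·: mm
M/II-4 aff I-1×I-2: Mm|MM
M/III-1 un II-2×II-3: mm
⇒ M over [I-1,I-2,II-1,II-2,II-3,II-4,III-1]: 30 consistent
T/I-1 ? ·: Tt
T/I-2 un ·: tt
T/II-1 ? I-1×I-2: tt|Tt
T/II-2 aff I-1×I-2: Tt
T/II-3 aff ·: Tt|TT
T/II-4 un I-1×I-2: tt
T/III-1 ? II-2×II-3: tt|Tt|TT
⇒ T over [I-1,I-2,II-1,II-2,II-3,II-4,III-1]: 10 consistent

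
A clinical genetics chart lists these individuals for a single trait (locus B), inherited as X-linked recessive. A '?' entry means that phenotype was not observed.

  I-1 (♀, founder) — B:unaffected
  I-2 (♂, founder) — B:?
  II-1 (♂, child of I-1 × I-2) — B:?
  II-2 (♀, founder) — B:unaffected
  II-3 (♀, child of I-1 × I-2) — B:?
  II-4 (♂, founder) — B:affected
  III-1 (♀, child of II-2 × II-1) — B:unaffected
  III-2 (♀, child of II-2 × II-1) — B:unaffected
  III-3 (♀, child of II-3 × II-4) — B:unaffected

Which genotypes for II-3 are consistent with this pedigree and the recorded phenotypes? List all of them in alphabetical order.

B/I-1 un ·: X^BX^B|X^BX^b
B/I-2 ? ·: X^BY|X^bY
B/II-1 ? I-1×I-2: X^BY|X^bY
B/II-2 un ·: X^BX^B|X^BX^b
B/II-3 ? I-1×I-2: X^BX^B|X^BX^b
B/II-4 aff ·: X^bY
B/III-1 un II-2×II-1: X^BX^B|X^BX^b
B/III-2 un II-2×II-1: X^BX^B|X^BX^b
B/III-3 un II-3×II-4: X^BX^b
⇒ B over [I-1,I-2,II-1,II-2,II-3,II-4,III-1,III-2,III-3]: 31 consistent

II-3 ∈ {X^BX^B, X^BX^b}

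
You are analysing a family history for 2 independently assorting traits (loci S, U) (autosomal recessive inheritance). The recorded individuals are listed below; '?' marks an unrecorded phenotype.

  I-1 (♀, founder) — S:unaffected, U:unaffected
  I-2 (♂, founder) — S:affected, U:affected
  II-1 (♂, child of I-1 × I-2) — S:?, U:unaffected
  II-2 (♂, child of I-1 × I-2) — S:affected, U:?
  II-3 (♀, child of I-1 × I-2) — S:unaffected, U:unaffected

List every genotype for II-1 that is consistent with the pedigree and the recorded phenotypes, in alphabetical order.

II-1 ∈ {Ss Uu, ss Uu}

S/I-1 un ·: Ss
S/I-2 aff ·: ss
S/II-1 ? I-1×I-2: Ss|ss
S/II-2 aff I-1×I-2: ss
S/II-3 un I-1×I-2: Ss
⇒ S over [I-1,I-2,II-1,II-2,II-3]: 2 consistent
U/I-1 un ·: UU|Uu
U/I-2 aff ·: uu
U/II-1 un I-1×I-2: Uu
U/II-2 ? I-1×I-2: Uu|uu
U/II-3 un I-1×I-2: Uu
⇒ U over [I-1,I-2,II-1,II-2,II-3]: 3 consistent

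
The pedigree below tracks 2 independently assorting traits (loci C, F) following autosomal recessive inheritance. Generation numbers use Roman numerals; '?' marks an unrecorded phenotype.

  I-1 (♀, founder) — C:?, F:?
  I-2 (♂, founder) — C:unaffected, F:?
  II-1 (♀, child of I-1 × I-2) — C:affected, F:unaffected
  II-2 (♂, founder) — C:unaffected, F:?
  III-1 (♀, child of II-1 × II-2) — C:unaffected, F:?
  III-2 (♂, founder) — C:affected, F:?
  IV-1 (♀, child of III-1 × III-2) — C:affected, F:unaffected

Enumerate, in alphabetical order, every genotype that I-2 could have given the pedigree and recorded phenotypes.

C/I-1 ? ·: Cc|cc
C/I-2 un ·: Cc
C/II-1 aff I-1×I-2: cc
C/II-2 un ·: CC|Cc
C/III-1 un II-1×II-2: Cc
C/III-2 aff ·: cc
C/IV-1 aff III-1×III-2: cc
⇒ C over [I-1,I-2,II-1,II-2,III-1,III-2,IV-1]: 4 consistent
F/I-1 ? ·: FF|Ff|ff
F/I-2 ? ·: FF|Ff|ff
F/II-1 un I-1×I-2: FF|Ff
F/II-2 ? ·: FF|Ff|ff
F/III-1 ? II-1×II-2: FF|Ff|ff
F/III-2 ? ·: FF|Ff|ff
F/IV-1 un III-1×III-2: FF|Ff
⇒ F over [I-1,I-2,II-1,II-2,III-1,III-2,IV-1]: 261 consistent

I-2 ∈ {Cc FF, Cc Ff, Cc ff}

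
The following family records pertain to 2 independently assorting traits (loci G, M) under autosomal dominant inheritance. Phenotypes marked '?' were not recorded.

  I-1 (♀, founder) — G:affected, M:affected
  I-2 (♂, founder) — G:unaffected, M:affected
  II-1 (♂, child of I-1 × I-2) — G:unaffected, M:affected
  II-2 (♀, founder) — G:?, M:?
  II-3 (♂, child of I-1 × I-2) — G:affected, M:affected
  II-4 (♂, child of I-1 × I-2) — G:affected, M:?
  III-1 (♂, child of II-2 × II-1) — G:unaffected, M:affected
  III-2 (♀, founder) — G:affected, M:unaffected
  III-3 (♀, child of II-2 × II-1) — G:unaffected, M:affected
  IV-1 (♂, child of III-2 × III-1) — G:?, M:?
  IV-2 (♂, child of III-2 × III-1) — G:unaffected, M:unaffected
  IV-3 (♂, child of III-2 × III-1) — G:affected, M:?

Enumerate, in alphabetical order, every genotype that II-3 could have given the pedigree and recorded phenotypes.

G/I-1 aff ·: Gg
G/I-2 un ·: gg
G/II-1 un I-1×I-2: gg
G/II-2 ? ·: gg|Gg
G/II-3 aff I-1×I-2: Gg
G/II-4 aff I-1×I-2: Gg
G/III-1 un II-2×II-1: gg
G/III-2 aff ·: Gg
G/III-3 un II-2×II-1: gg
G/IV-1 ? III-2×III-1: gg|Gg
G/IV-2 un III-2×III-1: gg
G/IV-3 aff III-2×III-1: Gg
⇒ G over [I-1,I-2,II-1,II-2,II-3,II-4,III-1,III-2,III-3,IV-1,IV-2,IV-3]: 4 consistent
M/I-1 aff ·: Mm|MM
M/I-2 aff ·: Mm|MM
M/II-1 aff I-1×I-2: Mm|MM
M/II-2 ? ·: mm|Mm|MM
M/II-3 aff I-1×I-2: Mm|MM
M/II-4 ? I-1×I-2: mm|Mm|MM
M/III-1 aff II-2×II-1: Mm
M/III-2 un ·: mm
M/III-3 aff II-2×II-1: Mm|MM
M/IV-1 ? III-2×III-1: mm|Mm
M/IV-2 un III-2×III-1: mm
M/IV-3 ? III-2×III-1: mm|Mm
⇒ M over [I-1,I-2,II-1,II-2,II-3,II-4,III-1,III-2,III-3,IV-1,IV-2,IV-3]: 460 consistent

II-3 ∈ {Gg MM, Gg Mm}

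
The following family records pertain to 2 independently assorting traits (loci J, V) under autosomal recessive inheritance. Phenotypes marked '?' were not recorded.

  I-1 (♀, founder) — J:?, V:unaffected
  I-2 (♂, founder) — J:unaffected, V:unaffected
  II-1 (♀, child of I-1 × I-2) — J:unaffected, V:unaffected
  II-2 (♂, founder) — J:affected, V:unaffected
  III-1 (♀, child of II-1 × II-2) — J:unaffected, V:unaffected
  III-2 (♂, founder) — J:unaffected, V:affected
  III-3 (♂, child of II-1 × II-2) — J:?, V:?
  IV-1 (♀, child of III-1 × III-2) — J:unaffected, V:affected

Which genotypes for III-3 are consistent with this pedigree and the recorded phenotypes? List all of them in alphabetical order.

III-3 ∈ {Jj VV, Jj Vv, Jj vv, jj VV, jj Vv, jj vv}

J/I-1 ? ·: JJ|Jj|jj
J/I-2 un ·: JJ|Jj
J/II-1 un I-1×I-2: JJ|Jj
J/II-2 aff ·: jj
J/III-1 un II-1×II-2: Jj
J/III-2 un ·: JJ|Jj
J/III-3 ? II-1×II-2: Jj|jj
J/IV-1 un III-1×III-2: JJ|Jj
⇒ J over [I-1,I-2,II-1,II-2,III-1,III-2,III-3,IV-1]: 56 consistent
V/I-1 un ·: VV|Vv
V/I-2 un ·: VV|Vv
V/II-1 un I-1×I-2: VV|Vv
V/II-2 un ·: VV|Vv
V/III-1 un II-1×II-2: Vv
V/III-2 aff ·: vv
V/III-3 ? II-1×II-2: VV|Vv|vv
V/IV-1 aff III-1×III-2: vv
⇒ V over [I-1,I-2,II-1,II-2,III-1,III-2,III-3,IV-1]: 23 consistent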